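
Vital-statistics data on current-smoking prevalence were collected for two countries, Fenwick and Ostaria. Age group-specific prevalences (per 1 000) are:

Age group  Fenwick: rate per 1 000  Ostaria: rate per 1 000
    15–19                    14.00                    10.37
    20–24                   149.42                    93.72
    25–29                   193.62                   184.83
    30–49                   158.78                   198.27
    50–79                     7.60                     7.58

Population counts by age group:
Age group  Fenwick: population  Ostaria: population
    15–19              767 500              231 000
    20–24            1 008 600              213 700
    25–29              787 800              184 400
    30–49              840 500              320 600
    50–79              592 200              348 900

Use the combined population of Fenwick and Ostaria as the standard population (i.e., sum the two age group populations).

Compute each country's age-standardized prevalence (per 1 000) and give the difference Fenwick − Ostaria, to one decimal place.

Combined standard total = 5 295 200; weights = 0.1886, 0.2308, 0.1836, 0.2193, 0.1777.
Fenwick: 0.1886×14.00 + 0.2308×149.42 + 0.1836×193.62 + 0.2193×158.78 + 0.1777×7.60 = 108.8465 per 1 000.
Ostaria: 0.1886×10.37 + 0.2308×93.72 + 0.1836×184.83 + 0.2193×198.27 + 0.1777×7.58 = 102.3465 per 1 000.
Difference = 108.8465 − 102.3465 = 6.5001.

6.5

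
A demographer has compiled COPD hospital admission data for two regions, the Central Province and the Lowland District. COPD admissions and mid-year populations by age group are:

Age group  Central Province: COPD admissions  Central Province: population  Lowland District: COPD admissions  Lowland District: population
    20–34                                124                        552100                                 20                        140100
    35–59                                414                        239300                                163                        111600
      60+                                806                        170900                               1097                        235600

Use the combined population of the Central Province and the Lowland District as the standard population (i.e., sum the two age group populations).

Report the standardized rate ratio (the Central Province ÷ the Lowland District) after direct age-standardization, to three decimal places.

1.070

Age-specific rates per 10000 for the Central Province: 2.25, 17.30, 47.16.
For the Lowland District: 1.43, 14.61, 46.56.
Combined standard total = 1449600; weights = 0.4775, 0.2421, 0.2804.
The Central Province: 0.4775×2.25 + 0.2421×17.30 + 0.2804×47.16 = 18.4856 per 10000.
The Lowland District: 0.4775×1.43 + 0.2421×14.61 + 0.2804×46.56 = 17.2742 per 10000.
Ratio = 18.4856 ÷ 17.2742 = 1.07013.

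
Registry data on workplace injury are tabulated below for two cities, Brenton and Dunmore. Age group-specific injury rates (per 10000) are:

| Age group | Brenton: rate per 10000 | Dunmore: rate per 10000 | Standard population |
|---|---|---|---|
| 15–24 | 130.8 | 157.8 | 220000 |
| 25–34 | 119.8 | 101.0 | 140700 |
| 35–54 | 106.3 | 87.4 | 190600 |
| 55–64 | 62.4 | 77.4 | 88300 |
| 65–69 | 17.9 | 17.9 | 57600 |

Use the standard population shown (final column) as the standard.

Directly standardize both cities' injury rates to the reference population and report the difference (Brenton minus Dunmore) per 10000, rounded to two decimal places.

Standard total = 697200; weights = 0.3155, 0.2018, 0.2734, 0.1266, 0.0826.
Brenton: 0.3155×130.8 + 0.2018×119.8 + 0.2734×106.3 + 0.1266×62.4 + 0.0826×17.9 = 103.8921 per 10000.
Dunmore: 0.3155×157.8 + 0.2018×101.0 + 0.2734×87.4 + 0.1266×77.4 + 0.0826×17.9 = 105.3508 per 10000.
Difference = 103.8921 − 105.3508 = -1.4587.

-1.46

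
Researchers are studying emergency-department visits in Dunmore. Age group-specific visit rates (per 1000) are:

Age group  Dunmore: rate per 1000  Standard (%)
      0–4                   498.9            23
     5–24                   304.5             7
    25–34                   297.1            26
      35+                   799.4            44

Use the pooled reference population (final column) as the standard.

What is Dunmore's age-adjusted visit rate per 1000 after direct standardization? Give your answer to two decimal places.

Standard weights: 0.23, 0.07, 0.26, 0.44.
Standardized rate: 0.2300×498.9 + 0.0700×304.5 + 0.2600×297.1 + 0.4400×799.4 = 565.0440 per 1000.

565.04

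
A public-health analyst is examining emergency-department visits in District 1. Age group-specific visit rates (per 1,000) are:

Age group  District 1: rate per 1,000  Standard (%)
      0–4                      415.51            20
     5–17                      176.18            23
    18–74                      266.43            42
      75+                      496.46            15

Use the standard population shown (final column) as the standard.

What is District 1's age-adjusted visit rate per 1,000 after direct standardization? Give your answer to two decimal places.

Standard weights: 0.20, 0.23, 0.42, 0.15.
Standardized rate: 0.2000×415.51 + 0.2300×176.18 + 0.4200×266.43 + 0.1500×496.46 = 309.9930 per 1,000.

309.99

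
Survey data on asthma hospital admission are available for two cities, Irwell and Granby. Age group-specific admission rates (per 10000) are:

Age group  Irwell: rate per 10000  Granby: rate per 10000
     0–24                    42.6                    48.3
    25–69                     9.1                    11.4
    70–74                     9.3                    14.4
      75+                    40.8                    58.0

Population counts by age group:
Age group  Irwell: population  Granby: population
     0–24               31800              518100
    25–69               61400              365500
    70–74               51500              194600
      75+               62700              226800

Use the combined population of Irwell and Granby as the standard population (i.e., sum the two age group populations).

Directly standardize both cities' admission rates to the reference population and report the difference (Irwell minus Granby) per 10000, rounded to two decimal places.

-6.84

Combined standard total = 1512400; weights = 0.3636, 0.2823, 0.1627, 0.1914.
Irwell: 0.3636×42.6 + 0.2823×9.1 + 0.1627×9.3 + 0.1914×40.8 = 27.3809 per 10000.
Granby: 0.3636×48.3 + 0.2823×11.4 + 0.1627×14.4 + 0.1914×58.0 = 34.2249 per 10000.
Difference = 27.3809 − 34.2249 = -6.8440.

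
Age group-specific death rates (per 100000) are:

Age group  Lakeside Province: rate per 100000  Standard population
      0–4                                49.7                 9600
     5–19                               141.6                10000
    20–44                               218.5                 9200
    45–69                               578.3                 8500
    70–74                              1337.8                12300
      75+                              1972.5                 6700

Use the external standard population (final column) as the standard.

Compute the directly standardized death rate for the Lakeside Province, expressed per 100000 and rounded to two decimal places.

683.65

Standard total = 56300; weights = 0.1705, 0.1776, 0.1634, 0.1510, 0.2185, 0.1190.
Standardized rate: 0.1705×49.7 + 0.1776×141.6 + 0.1634×218.5 + 0.1510×578.3 + 0.2185×1337.8 + 0.1190×1972.5 = 683.6512 per 100000.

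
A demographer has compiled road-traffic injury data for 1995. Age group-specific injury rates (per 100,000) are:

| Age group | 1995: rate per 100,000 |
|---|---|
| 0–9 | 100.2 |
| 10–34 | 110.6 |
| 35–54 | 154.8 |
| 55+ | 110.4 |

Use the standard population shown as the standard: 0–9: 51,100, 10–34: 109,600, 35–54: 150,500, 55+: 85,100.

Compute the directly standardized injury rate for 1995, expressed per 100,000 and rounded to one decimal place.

126.0

Standard total = 396,300; weights = 0.1289, 0.2766, 0.3798, 0.2147.
Standardized rate: 0.1289×100.2 + 0.2766×110.6 + 0.3798×154.8 + 0.2147×110.4 = 126.0016 per 100,000.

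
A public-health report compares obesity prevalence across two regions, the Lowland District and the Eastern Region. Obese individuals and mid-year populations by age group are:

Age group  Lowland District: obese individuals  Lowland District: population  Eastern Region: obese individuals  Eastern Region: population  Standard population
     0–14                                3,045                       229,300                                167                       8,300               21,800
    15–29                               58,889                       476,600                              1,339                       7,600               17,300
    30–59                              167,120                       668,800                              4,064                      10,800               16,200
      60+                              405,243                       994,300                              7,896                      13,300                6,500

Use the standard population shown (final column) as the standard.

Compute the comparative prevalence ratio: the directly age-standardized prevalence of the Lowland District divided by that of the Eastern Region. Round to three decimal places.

0.679

Age-specific rates per 1,000 for the Lowland District: 13.280, 123.561, 249.880, 407.566.
For the Eastern Region: 20.120, 176.184, 376.296, 593.684.
Standard total = 61,800; weights = 0.3528, 0.2799, 0.2621, 0.1052.
The Lowland District: 0.3528×13.280 + 0.2799×123.561 + 0.2621×249.880 + 0.1052×407.566 = 147.6430 per 1,000.
The Eastern Region: 0.3528×20.120 + 0.2799×176.184 + 0.2621×376.296 + 0.1052×593.684 = 217.5010 per 1,000.
Ratio = 147.6430 ÷ 217.5010 = 0.67882.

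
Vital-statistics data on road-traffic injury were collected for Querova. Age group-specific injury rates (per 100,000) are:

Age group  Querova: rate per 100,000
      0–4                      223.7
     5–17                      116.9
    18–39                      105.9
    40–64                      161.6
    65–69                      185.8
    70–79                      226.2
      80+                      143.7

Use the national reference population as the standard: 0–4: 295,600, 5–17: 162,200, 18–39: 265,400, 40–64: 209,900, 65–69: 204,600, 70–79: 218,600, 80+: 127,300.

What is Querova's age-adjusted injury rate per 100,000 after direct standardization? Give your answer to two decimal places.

170.44

Standard total = 1,483,600; weights = 0.1992, 0.1093, 0.1789, 0.1415, 0.1379, 0.1473, 0.0858.
Standardized rate: 0.1992×223.7 + 0.1093×116.9 + 0.1789×105.9 + 0.1415×161.6 + 0.1379×185.8 + 0.1473×226.2 + 0.0858×143.7 = 170.4419 per 100,000.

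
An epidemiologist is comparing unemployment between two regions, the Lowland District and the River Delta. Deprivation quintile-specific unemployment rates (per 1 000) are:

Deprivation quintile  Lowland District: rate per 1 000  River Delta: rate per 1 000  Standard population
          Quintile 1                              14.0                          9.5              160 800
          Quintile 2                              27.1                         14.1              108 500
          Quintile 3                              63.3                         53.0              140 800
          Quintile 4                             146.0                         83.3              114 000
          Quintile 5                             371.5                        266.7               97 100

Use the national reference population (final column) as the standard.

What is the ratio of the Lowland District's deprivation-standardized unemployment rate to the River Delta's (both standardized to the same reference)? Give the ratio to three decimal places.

1.455

Standard total = 621 200; weights = 0.2589, 0.1747, 0.2267, 0.1835, 0.1563.
The Lowland District: 0.2589×14.0 + 0.1747×27.1 + 0.2267×63.3 + 0.1835×146.0 + 0.1563×371.5 = 107.5674 per 1 000.
The River Delta: 0.2589×9.5 + 0.1747×14.1 + 0.2267×53.0 + 0.1835×83.3 + 0.1563×266.7 = 73.9096 per 1 000.
Ratio = 107.5674 ÷ 73.9096 = 1.45539.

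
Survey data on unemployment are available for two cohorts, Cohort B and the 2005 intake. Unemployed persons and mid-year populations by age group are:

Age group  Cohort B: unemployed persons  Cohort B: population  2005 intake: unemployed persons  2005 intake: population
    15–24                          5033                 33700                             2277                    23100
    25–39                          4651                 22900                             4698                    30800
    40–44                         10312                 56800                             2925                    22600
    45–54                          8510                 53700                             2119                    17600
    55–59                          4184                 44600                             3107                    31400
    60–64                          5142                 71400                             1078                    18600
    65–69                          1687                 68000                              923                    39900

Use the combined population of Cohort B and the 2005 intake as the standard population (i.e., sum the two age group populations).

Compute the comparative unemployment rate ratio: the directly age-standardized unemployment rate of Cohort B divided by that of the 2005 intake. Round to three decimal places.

1.282

Age-specific rates per 1000 for Cohort B: 149.347, 203.100, 181.549, 158.473, 93.812, 72.017, 24.809.
For the 2005 intake: 98.571, 152.532, 129.425, 120.398, 98.949, 57.957, 23.133.
Combined standard total = 535100; weights = 0.1061, 0.1004, 0.1484, 0.1332, 0.1420, 0.1682, 0.2016.
Cohort B: 0.1061×149.347 + 0.1004×203.100 + 0.1484×181.549 + 0.1332×158.473 + 0.1420×93.812 + 0.1682×72.017 + 0.2016×24.809 = 114.7293 per 1000.
The 2005 intake: 0.1061×98.571 + 0.1004×152.532 + 0.1484×129.425 + 0.1332×120.398 + 0.1420×98.949 + 0.1682×57.957 + 0.2016×23.133 = 89.4839 per 1000.
Ratio = 114.7293 ÷ 89.4839 = 1.28212.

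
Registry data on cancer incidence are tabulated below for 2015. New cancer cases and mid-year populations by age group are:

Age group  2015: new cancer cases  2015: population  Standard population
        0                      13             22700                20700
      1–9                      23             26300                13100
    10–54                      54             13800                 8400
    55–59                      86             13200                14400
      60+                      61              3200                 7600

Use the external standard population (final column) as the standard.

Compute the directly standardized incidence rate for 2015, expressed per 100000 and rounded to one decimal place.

Age-specific rates per 100000 for 2015: 57.27, 87.45, 391.30, 651.52, 1906.25.
Standard total = 64200; weights = 0.3224, 0.2040, 0.1308, 0.2243, 0.1184.
Standardized rate: 0.3224×57.27 + 0.2040×87.45 + 0.1308×391.30 + 0.2243×651.52 + 0.1184×1906.25 = 459.3047 per 100000.

459.3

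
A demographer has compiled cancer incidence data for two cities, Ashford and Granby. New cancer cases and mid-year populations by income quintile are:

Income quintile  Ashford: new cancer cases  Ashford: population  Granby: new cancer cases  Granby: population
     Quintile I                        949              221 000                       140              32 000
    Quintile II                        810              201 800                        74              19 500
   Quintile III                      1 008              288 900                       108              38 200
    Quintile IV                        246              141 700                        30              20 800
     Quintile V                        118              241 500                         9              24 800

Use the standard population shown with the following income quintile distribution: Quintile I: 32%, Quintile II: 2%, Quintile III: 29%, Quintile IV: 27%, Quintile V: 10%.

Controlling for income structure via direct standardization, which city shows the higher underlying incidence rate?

Ashford

Income-specific rates per 100 000 for Ashford: 429.41, 401.39, 348.91, 173.61, 48.86.
For Granby: 437.50, 379.49, 282.72, 144.23, 36.29.
Standard weights: 0.32, 0.02, 0.29, 0.27, 0.10.
Ashford: 0.3200×429.41 + 0.0200×401.39 + 0.2900×348.91 + 0.2700×173.61 + 0.1000×48.86 = 298.3831 per 100 000.
Granby: 0.3200×437.50 + 0.0200×379.49 + 0.2900×282.72 + 0.2700×144.23 + 0.1000×36.29 = 272.1506 per 100 000.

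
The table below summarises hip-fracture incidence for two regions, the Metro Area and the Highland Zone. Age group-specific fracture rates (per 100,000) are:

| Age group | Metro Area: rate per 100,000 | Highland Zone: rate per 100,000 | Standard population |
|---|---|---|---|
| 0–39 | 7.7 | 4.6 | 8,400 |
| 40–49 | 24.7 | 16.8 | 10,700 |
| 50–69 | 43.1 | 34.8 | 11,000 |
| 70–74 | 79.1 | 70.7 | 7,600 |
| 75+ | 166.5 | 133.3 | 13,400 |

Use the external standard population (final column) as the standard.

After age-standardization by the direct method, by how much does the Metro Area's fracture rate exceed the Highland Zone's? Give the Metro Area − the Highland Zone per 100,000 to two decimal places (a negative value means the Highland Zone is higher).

13.91

Standard total = 51,100; weights = 0.1644, 0.2094, 0.2153, 0.1487, 0.2622.
The Metro Area: 0.1644×7.7 + 0.2094×24.7 + 0.2153×43.1 + 0.1487×79.1 + 0.2622×166.5 = 71.1415 per 100,000.
The Highland Zone: 0.1644×4.6 + 0.2094×16.8 + 0.2153×34.8 + 0.1487×70.7 + 0.2622×133.3 = 57.2356 per 100,000.
Difference = 71.1415 − 57.2356 = 13.9059.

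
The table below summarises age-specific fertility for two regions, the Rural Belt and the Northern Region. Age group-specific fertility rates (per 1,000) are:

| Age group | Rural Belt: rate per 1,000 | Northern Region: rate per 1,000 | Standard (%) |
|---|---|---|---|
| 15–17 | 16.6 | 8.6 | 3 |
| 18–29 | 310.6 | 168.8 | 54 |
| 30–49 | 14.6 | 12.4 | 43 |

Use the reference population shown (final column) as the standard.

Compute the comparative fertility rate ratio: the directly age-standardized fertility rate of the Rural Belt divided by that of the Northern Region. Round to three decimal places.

Standard weights: 0.03, 0.54, 0.43.
The Rural Belt: 0.0300×16.6 + 0.5400×310.6 + 0.4300×14.6 = 174.5000 per 1,000.
The Northern Region: 0.0300×8.6 + 0.5400×168.8 + 0.4300×12.4 = 96.7420 per 1,000.
Ratio = 174.5000 ÷ 96.7420 = 1.80377.

1.804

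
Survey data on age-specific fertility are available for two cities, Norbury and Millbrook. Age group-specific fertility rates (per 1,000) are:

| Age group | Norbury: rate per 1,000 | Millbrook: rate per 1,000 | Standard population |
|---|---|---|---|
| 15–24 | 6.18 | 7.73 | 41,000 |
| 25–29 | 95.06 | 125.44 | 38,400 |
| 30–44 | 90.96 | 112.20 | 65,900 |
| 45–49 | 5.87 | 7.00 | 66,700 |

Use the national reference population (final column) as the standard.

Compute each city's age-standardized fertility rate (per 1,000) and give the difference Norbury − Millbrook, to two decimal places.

-12.76

Standard total = 212,000; weights = 0.1934, 0.1811, 0.3108, 0.3146.
Norbury: 0.1934×6.18 + 0.1811×95.06 + 0.3108×90.96 + 0.3146×5.87 = 48.5353 per 1,000.
Millbrook: 0.1934×7.73 + 0.1811×125.44 + 0.3108×112.20 + 0.3146×7.00 = 61.2958 per 1,000.
Difference = 48.5353 − 61.2958 = -12.7605.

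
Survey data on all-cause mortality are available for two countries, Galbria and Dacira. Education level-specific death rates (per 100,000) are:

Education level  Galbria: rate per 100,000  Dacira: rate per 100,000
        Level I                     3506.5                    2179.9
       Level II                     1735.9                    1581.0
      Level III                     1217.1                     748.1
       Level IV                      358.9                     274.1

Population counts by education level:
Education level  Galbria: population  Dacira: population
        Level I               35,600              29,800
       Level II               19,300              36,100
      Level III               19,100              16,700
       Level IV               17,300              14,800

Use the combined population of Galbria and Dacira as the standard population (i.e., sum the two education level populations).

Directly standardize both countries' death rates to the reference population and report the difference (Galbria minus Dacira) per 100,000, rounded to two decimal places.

608.66

Combined standard total = 188,700; weights = 0.3466, 0.2936, 0.1897, 0.1701.
Galbria: 0.3466×3506.5 + 0.2936×1735.9 + 0.1897×1217.1 + 0.1701×358.9 = 2016.8883 per 100,000.
Dacira: 0.3466×2179.9 + 0.2936×1581.0 + 0.1897×748.1 + 0.1701×274.1 = 1408.2324 per 100,000.
Difference = 2016.8883 − 1408.2324 = 608.6560.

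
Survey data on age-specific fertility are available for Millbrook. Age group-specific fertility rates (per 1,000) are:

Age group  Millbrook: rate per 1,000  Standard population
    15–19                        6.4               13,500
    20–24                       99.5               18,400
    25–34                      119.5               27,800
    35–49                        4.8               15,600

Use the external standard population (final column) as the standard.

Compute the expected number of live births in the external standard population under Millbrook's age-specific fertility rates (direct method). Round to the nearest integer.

Expected live births = Σ (standard pop × age-specific rate ÷ 1,000)
= 13,500×6.4/1,000 + 18,400×99.5/1,000 + 27,800×119.5/1,000 + 15,600×4.8/1,000
= 86.40 + 1830.80 + 3322.10 + 74.88 = 5314.18.

5314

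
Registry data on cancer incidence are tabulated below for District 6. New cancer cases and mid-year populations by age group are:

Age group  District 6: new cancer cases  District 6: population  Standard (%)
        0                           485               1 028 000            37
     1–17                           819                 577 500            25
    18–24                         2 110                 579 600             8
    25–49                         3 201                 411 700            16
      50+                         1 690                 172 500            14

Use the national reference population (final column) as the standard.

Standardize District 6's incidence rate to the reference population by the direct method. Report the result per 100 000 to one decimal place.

343.6

Age-specific rates per 100 000 for District 6: 47.18, 141.82, 364.04, 777.51, 979.71.
Standard weights: 0.37, 0.25, 0.08, 0.16, 0.14.
Standardized rate: 0.3700×47.18 + 0.2500×141.82 + 0.0800×364.04 + 0.1600×777.51 + 0.1400×979.71 = 343.5950 per 100 000.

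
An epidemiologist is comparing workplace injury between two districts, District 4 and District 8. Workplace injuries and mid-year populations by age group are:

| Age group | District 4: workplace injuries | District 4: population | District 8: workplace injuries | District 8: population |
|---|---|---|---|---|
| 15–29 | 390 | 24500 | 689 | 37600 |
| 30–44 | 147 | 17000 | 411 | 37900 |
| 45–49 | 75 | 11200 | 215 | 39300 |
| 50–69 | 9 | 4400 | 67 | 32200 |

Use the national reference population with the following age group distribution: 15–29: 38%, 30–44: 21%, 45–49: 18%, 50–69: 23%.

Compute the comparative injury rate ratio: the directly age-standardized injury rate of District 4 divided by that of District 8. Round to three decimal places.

0.891

Age-specific rates per 10000 for District 4: 159.18, 86.47, 66.96, 20.45.
For District 8: 183.24, 108.44, 54.71, 20.81.
Standard weights: 0.38, 0.21, 0.18, 0.23.
District 4: 0.3800×159.18 + 0.2100×86.47 + 0.1800×66.96 + 0.2300×20.45 = 95.4067 per 10000.
District 8: 0.3800×183.24 + 0.2100×108.44 + 0.1800×54.71 + 0.2300×20.81 = 107.0391 per 10000.
Ratio = 95.4067 ÷ 107.0391 = 0.89133.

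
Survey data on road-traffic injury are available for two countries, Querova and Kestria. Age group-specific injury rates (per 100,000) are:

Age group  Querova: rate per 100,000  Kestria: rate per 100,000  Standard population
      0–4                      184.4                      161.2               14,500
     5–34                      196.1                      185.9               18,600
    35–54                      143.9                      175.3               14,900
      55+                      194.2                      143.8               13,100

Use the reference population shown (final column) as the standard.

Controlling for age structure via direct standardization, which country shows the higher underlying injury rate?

Standard total = 61,100; weights = 0.2373, 0.3044, 0.2439, 0.2144.
Querova: 0.2373×184.4 + 0.3044×196.1 + 0.2439×143.9 + 0.2144×194.2 = 180.1864 per 100,000.
Kestria: 0.2373×161.2 + 0.3044×185.9 + 0.2439×175.3 + 0.2144×143.8 = 168.4270 per 100,000.

Querova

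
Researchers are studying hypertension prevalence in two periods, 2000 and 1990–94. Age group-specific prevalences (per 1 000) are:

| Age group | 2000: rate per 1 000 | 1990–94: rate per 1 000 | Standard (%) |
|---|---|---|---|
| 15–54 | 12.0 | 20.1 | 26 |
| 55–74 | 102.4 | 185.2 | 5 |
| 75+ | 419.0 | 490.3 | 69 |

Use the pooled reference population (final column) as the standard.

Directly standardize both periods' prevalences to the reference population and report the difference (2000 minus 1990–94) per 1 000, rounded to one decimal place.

Standard weights: 0.26, 0.05, 0.69.
2000: 0.2600×12.0 + 0.0500×102.4 + 0.6900×419.0 = 297.3500 per 1 000.
1990–94: 0.2600×20.1 + 0.0500×185.2 + 0.6900×490.3 = 352.7930 per 1 000.
Difference = 297.3500 − 352.7930 = -55.4430.

-55.4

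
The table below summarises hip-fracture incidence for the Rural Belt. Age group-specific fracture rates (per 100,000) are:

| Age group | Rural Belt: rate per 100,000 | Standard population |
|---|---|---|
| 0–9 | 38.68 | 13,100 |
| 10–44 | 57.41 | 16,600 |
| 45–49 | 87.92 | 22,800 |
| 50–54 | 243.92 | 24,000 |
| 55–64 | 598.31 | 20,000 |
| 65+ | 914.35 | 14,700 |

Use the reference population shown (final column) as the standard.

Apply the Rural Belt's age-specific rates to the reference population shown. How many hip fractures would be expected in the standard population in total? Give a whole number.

Expected hip fractures = Σ (standard pop × age-specific rate ÷ 100,000)
= 13,100×38.68/100,000 + 16,600×57.41/100,000 + 22,800×87.92/100,000 + 24,000×243.92/100,000 + 20,000×598.31/100,000 + 14,700×914.35/100,000
= 5.07 + 9.53 + 20.05 + 58.54 + 119.66 + 134.41 = 347.26.

347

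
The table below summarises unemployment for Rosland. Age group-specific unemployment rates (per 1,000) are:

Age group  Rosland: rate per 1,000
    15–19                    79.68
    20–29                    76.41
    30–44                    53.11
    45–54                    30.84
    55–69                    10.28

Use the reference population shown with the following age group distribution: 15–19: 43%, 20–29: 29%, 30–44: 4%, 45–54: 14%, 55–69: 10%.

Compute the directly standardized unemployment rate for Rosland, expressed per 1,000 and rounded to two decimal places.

63.89

Standard weights: 0.43, 0.29, 0.04, 0.14, 0.10.
Standardized rate: 0.4300×79.68 + 0.2900×76.41 + 0.0400×53.11 + 0.1400×30.84 + 0.1000×10.28 = 63.8913 per 1,000.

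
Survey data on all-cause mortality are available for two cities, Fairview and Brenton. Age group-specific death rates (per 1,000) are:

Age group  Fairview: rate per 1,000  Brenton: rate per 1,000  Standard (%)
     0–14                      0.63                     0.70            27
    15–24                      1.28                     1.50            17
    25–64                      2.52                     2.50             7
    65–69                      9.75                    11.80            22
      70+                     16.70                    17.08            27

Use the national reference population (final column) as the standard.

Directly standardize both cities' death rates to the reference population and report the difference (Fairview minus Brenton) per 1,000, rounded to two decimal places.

Standard weights: 0.27, 0.17, 0.07, 0.22, 0.27.
Fairview: 0.2700×0.63 + 0.1700×1.28 + 0.0700×2.52 + 0.2200×9.75 + 0.2700×16.70 = 7.2181 per 1,000.
Brenton: 0.2700×0.70 + 0.1700×1.50 + 0.0700×2.50 + 0.2200×11.80 + 0.2700×17.08 = 7.8266 per 1,000.
Difference = 7.2181 − 7.8266 = -0.6085.

-0.61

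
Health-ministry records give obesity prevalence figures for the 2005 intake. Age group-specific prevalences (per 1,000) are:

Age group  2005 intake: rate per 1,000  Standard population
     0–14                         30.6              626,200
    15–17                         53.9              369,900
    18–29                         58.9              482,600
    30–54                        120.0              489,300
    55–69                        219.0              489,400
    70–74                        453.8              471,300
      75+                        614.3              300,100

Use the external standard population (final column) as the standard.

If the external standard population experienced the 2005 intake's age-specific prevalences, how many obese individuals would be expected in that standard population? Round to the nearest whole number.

631646

Expected obese individuals = Σ (standard pop × age-specific rate ÷ 1,000)
= 626,200×30.6/1,000 + 369,900×53.9/1,000 + 482,600×58.9/1,000 + 489,300×120.0/1,000 + 489,400×219.0/1,000 + 471,300×453.8/1,000 + 300,100×614.3/1,000
= 19161.72 + 19937.61 + 28425.14 + 58716.00 + 107178.60 + 213875.94 + 184351.43 = 631646.44.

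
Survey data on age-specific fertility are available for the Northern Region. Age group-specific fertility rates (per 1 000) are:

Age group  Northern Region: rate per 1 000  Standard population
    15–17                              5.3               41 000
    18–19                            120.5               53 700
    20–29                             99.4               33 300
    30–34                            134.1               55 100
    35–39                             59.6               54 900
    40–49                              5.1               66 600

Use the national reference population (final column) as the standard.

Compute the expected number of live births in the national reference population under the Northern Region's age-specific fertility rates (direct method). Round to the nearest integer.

20999

Expected live births = Σ (standard pop × age-specific rate ÷ 1 000)
= 41 000×5.3/1 000 + 53 700×120.5/1 000 + 33 300×99.4/1 000 + 55 100×134.1/1 000 + 54 900×59.6/1 000 + 66 600×5.1/1 000
= 217.30 + 6470.85 + 3310.02 + 7388.91 + 3272.04 + 339.66 = 20998.78.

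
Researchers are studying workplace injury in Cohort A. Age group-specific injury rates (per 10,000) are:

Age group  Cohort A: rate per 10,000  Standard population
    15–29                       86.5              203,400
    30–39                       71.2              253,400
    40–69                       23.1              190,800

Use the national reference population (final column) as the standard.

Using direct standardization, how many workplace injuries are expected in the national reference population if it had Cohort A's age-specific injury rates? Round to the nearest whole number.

Expected workplace injuries = Σ (standard pop × age-specific rate ÷ 10,000)
= 203,400×86.5/10,000 + 253,400×71.2/10,000 + 190,800×23.1/10,000
= 1759.41 + 1804.21 + 440.75 = 4004.37.

4004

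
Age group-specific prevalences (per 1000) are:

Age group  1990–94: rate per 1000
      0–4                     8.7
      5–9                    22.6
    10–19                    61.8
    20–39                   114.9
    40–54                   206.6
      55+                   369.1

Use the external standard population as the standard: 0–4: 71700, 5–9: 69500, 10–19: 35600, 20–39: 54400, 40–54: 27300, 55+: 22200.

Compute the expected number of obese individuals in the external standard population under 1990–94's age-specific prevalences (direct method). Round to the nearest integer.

24479

Expected obese individuals = Σ (standard pop × age-specific rate ÷ 1000)
= 71700×8.7/1000 + 69500×22.6/1000 + 35600×61.8/1000 + 54400×114.9/1000 + 27300×206.6/1000 + 22200×369.1/1000
= 623.79 + 1570.70 + 2200.08 + 6250.56 + 5640.18 + 8194.02 = 24479.33.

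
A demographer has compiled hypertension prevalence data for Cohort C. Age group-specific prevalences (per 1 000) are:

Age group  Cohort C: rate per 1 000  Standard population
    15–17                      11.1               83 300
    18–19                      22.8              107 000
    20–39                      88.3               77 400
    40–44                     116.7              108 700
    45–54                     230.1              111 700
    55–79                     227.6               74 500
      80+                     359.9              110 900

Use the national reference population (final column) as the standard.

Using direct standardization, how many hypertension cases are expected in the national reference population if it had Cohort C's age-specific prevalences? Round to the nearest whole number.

105455

Expected hypertension cases = Σ (standard pop × age-specific rate ÷ 1 000)
= 83 300×11.1/1 000 + 107 000×22.8/1 000 + 77 400×88.3/1 000 + 108 700×116.7/1 000 + 111 700×230.1/1 000 + 74 500×227.6/1 000 + 110 900×359.9/1 000
= 924.63 + 2439.60 + 6834.42 + 12685.29 + 25702.17 + 16956.20 + 39912.91 = 105455.22.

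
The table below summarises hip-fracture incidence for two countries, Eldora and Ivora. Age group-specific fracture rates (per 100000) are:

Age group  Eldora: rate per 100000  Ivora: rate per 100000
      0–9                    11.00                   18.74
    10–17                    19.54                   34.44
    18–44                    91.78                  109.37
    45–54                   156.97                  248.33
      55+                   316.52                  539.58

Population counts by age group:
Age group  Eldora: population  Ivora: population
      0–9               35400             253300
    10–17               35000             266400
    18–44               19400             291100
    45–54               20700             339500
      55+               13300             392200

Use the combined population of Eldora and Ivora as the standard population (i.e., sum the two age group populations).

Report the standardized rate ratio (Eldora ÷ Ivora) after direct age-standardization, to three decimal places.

0.621

Combined standard total = 1666300; weights = 0.1733, 0.1809, 0.1863, 0.2162, 0.2434.
Eldora: 0.1733×11.00 + 0.1809×19.54 + 0.1863×91.78 + 0.2162×156.97 + 0.2434×316.52 = 133.5007 per 100000.
Ivora: 0.1733×18.74 + 0.1809×34.44 + 0.1863×109.37 + 0.2162×248.33 + 0.2434×539.58 = 214.8461 per 100000.
Ratio = 133.5007 ÷ 214.8461 = 0.62138.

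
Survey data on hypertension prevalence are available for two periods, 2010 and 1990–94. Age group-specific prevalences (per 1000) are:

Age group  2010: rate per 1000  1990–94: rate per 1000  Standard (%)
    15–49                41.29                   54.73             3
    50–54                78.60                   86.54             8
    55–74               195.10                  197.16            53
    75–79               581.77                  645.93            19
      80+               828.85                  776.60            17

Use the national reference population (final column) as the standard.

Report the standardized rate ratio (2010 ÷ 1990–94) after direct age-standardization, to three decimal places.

Standard weights: 0.03, 0.08, 0.53, 0.19, 0.17.
2010: 0.0300×41.29 + 0.0800×78.60 + 0.5300×195.10 + 0.1900×581.77 + 0.1700×828.85 = 362.3705 per 1000.
1990–94: 0.0300×54.73 + 0.0800×86.54 + 0.5300×197.16 + 0.1900×645.93 + 0.1700×776.60 = 367.8086 per 1000.
Ratio = 362.3705 ÷ 367.8086 = 0.98521.

0.985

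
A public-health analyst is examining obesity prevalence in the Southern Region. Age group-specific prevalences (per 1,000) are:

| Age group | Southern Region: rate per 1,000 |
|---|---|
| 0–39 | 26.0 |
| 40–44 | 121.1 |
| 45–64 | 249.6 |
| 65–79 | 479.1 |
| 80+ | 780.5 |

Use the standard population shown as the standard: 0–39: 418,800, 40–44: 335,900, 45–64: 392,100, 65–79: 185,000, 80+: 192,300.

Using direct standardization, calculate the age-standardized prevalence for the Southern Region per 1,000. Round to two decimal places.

254.68

Standard total = 1,524,100; weights = 0.2748, 0.2204, 0.2573, 0.1214, 0.1262.
Standardized rate: 0.2748×26.0 + 0.2204×121.1 + 0.2573×249.6 + 0.1214×479.1 + 0.1262×780.5 = 254.6802 per 1,000.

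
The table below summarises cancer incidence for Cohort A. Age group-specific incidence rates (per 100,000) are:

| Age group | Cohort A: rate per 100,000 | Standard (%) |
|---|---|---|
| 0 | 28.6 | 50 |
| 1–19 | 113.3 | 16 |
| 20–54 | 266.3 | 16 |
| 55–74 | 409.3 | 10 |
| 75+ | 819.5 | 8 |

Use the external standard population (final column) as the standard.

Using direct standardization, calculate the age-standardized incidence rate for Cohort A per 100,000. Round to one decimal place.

Standard weights: 0.50, 0.16, 0.16, 0.10, 0.08.
Standardized rate: 0.5000×28.6 + 0.1600×113.3 + 0.1600×266.3 + 0.1000×409.3 + 0.0800×819.5 = 181.5260 per 100,000.

181.5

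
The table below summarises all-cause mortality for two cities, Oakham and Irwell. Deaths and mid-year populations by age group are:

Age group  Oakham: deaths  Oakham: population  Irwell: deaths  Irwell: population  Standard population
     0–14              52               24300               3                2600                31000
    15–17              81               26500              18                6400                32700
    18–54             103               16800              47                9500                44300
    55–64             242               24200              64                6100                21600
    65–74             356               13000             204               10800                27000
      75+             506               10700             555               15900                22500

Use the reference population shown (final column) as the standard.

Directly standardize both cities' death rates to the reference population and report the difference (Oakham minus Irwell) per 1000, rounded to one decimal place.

3.3

Age-specific rates per 1000 for Oakham: 2.140, 3.057, 6.131, 10.000, 27.385, 47.290.
For Irwell: 1.154, 2.812, 4.947, 10.492, 18.889, 34.906.
Standard total = 179100; weights = 0.1731, 0.1826, 0.2473, 0.1206, 0.1508, 0.1256.
Oakham: 0.1731×2.140 + 0.1826×3.057 + 0.2473×6.131 + 0.1206×10.000 + 0.1508×27.385 + 0.1256×47.290 = 13.7202 per 1000.
Irwell: 0.1731×1.154 + 0.1826×2.812 + 0.2473×4.947 + 0.1206×10.492 + 0.1508×18.889 + 0.1256×34.906 = 10.4350 per 1000.
Difference = 13.7202 − 10.4350 = 3.2852.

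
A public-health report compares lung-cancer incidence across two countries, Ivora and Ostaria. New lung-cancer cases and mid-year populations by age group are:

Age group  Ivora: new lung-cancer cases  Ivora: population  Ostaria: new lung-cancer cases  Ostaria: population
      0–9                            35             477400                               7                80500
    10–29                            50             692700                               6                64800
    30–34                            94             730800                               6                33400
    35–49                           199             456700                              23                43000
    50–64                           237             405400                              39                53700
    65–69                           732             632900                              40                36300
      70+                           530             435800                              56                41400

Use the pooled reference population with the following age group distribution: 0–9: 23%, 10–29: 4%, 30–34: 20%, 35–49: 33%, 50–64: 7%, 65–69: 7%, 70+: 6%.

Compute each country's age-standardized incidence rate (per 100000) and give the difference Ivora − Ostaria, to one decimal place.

Age-specific rates per 100000 for Ivora: 7.33, 7.22, 12.86, 43.57, 58.46, 115.66, 121.62.
For Ostaria: 8.70, 9.26, 17.96, 53.49, 72.63, 110.19, 135.27.
Standard weights: 0.23, 0.04, 0.20, 0.33, 0.07, 0.07, 0.06.
Ivora: 0.2300×7.33 + 0.0400×7.22 + 0.2000×12.86 + 0.3300×43.57 + 0.0700×58.46 + 0.0700×115.66 + 0.0600×121.62 = 38.4120 per 100000.
Ostaria: 0.2300×8.70 + 0.0400×9.26 + 0.2000×17.96 + 0.3300×53.49 + 0.0700×72.63 + 0.0700×110.19 + 0.0600×135.27 = 44.5276 per 100000.
Difference = 38.4120 − 44.5276 = -6.1156.

-6.1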